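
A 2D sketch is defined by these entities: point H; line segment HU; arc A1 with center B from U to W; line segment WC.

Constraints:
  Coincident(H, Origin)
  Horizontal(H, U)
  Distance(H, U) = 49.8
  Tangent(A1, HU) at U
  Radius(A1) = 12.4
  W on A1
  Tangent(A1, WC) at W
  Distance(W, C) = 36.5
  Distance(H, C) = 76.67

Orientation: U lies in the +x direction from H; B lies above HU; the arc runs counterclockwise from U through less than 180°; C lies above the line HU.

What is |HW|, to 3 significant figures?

63.6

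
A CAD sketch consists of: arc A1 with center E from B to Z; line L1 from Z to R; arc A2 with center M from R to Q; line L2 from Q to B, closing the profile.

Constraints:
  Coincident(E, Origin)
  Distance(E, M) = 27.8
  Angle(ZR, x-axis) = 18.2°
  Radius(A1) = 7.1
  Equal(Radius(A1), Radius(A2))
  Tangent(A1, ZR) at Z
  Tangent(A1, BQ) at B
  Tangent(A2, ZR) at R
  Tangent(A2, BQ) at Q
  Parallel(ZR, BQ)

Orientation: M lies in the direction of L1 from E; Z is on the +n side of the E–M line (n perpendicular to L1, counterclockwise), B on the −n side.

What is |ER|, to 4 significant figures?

28.69

The slot axis is L1's direction at 18.2°, so u = (cos 18.2°, sin 18.2°) = (0.9500, 0.3123) and n = (−sin 18.2°, cos 18.2°) = (-0.3123, 0.9500). E is at the origin and M lies 27.8 along u from E, so M = 27.8·u = (26.41, 8.683). Tangency of A1 to both parallel lines with radius 7.1 puts Z and B at E ± 7.1·n: Z = (-2.218, 6.745), B = (2.218, -6.745). Equal radii place R and Q the same way about M: R = M + 7.1·n = (24.19, 15.43), Q = M − 7.1·n = (28.63, 1.938). Then |ER| = |R − E| = 28.69.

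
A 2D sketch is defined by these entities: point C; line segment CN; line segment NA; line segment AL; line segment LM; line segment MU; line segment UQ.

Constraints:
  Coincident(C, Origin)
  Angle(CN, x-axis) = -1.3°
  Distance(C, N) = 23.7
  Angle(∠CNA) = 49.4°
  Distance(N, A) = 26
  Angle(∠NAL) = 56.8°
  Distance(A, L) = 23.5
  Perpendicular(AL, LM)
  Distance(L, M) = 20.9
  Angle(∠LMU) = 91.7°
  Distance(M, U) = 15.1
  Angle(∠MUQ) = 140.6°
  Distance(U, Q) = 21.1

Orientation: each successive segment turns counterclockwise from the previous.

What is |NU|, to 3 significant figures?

5.84

C is at the origin; CN runs at -1.3° with length 23.7, so N = (23.7, -0.538). ∠CNA = 49.4° gives NA at 129° from the x-axis; with |NA| = 26.0, A = (7.23, 19.6). ∠NAL = 56.8° gives AL at -108° from the x-axis; with |AL| = 23.5, L = (0.159, -2.83). AL is perpendicular to LM, so LM runs at -17.5°; with |LM| = 20.9, M = (20.1, -9.11). ∠LMU = 91.7° gives MU at 70.8° from the x-axis; with |MU| = 15.1, U = (25.1, 5.15). Then |NU| = |U − N| = 5.84.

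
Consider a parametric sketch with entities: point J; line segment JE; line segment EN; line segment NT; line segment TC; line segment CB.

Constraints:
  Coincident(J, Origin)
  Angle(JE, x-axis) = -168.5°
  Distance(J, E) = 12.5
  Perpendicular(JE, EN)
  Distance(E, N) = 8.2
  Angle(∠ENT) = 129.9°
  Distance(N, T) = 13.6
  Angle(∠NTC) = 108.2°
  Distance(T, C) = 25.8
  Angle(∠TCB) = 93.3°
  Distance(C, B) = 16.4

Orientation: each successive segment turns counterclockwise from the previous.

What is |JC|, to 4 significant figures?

20.11

J is at the origin; JE runs at -168.5° with length 12.5, so E = (-12.25, -2.492). JE is perpendicular to EN, so EN runs at -78.50°; with |EN| = 8.2, N = (-10.61, -10.53). ∠ENT = 129.9° gives NT at -28.40° from the x-axis; with |NT| = 13.6, T = (1.349, -17.00). ∠NTC = 108.2° gives TC at 43.40° from the x-axis; with |TC| = 25.8, C = (20.09, 0.7309). Then |JC| = |C − J| = 20.11.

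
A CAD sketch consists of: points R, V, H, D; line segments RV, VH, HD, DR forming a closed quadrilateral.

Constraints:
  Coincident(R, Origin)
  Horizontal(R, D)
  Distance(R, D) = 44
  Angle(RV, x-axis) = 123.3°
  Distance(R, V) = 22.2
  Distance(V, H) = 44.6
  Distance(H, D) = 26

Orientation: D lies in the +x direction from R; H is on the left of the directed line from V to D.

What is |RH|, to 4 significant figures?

39.64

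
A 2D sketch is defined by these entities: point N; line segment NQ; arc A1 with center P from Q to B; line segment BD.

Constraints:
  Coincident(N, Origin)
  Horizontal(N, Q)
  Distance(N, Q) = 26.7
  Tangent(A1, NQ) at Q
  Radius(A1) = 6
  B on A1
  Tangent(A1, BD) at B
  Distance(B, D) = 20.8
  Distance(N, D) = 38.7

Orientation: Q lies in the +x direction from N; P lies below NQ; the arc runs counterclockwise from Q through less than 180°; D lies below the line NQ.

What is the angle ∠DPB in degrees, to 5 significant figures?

73.909°

Checks: |NQ| = 26.70 ✓; |PB| = 6.000 ✓; ∠(PB, BD) = 90.00° ✓; |BD| = 20.80 ✓; |ND| = 38.70 ✓.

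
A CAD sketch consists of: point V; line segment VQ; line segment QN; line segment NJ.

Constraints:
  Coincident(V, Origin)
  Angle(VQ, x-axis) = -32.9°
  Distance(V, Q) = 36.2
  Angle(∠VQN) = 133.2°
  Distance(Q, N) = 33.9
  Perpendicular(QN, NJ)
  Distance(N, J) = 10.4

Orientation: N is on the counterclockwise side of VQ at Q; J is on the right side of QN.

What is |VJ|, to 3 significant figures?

69.3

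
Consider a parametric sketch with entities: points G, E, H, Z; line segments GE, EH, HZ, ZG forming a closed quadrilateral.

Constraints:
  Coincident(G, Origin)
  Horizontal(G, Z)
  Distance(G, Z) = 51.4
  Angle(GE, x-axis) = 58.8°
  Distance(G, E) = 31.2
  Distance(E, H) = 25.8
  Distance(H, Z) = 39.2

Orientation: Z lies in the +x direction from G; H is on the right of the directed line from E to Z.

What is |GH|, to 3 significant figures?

12.3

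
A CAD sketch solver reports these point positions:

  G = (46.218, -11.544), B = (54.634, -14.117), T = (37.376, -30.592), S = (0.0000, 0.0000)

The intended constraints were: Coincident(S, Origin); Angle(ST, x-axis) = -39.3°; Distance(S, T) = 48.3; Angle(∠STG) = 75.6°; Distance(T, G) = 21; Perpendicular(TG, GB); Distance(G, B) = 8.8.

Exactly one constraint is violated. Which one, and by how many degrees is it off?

Perpendicular(TG, GB) — off by 7.90°.

S = (0.00, 0.00) ✓; ST at -39.30° ✓; |ST| = 48.30 ✓; ∠STG = 75.60° ✓; |TG| = 21.00 ✓; ∠(TG, GB) = 82.10° ✗; |GB| = 8.801 ✓.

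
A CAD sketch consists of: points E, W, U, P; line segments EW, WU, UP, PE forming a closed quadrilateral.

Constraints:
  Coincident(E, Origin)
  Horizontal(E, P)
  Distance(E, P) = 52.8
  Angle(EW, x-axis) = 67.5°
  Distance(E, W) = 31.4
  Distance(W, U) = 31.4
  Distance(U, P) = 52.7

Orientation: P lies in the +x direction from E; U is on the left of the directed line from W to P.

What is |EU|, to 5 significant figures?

61.185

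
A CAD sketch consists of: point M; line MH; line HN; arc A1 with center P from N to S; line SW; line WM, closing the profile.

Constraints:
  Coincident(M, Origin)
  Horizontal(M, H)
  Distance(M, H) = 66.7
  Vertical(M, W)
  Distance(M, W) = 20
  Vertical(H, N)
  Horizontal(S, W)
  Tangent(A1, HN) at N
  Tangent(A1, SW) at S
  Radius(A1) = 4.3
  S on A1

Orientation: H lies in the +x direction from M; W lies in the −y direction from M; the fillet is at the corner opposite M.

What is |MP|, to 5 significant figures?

64.345

M is at the origin; M and H share the same y with |MH| = 66.7 and H on the +x side, so H = (66.700, 0.0000). M and W share the same x with |MW| = 20.0 and W on the −y side, so W = (0.0000, -20.000). The virtual corner opposite M is at (66.700, -20.000). Since A1 is tangent to HN there, PN ⟂ HN and the tangent condition forces PS to be normal to SW, with radius 4.3, so the center P sits 4.3 in from both sides at P = (62.400, -15.700). Then |MP| = |P − M| = 64.345.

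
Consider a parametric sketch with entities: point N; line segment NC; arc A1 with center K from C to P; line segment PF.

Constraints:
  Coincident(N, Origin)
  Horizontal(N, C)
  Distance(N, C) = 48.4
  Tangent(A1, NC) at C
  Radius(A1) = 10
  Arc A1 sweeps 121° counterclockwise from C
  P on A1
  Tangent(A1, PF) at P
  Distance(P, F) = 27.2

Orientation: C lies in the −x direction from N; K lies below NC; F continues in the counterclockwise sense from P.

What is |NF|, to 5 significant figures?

57.666

N is at the origin; N and C share the same y with |NC| = 48.4 and C on the −x side, so C = (-48.400, 0.0000). A1 meets NC tangentially, so KC is at right angles to NC, so K = C + (0, -10) = (-48.400, -10.000). On A1, C sits at bearing 90° from K; a 121° counterclockwise sweep puts P at bearing 211°, so P = K + 10.0·(cos 211°, sin 211°) = (-56.972, -15.150). A1 meets PF tangentially, so KP is at right angles to PF, so PF runs along (−sin 211°, cos 211°); with |PF| = 27.2, F = (-42.963, -38.465). Then |NF| = |F − N| = 57.666.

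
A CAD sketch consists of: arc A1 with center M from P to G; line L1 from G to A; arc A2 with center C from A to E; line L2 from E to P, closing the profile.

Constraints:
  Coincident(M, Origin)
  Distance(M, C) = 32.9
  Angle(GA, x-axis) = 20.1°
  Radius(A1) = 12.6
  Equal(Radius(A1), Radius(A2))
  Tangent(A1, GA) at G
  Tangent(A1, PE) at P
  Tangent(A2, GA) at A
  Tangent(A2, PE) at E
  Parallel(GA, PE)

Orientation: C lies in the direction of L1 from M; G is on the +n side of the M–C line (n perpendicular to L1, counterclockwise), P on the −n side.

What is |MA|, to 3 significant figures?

35.2

Tangency of A1 to both parallel lines with radius 12.6 puts G and P at M ± 12.6·n: G = (-4.33, 11.8), P = (4.33, -11.8). Equal radii place A and E the same way about C: A = C + 12.6·n = (26.6, 23.1), E = C − 12.6·n = (35.2, -0.526). Then |MA| = |A − M| = 35.2.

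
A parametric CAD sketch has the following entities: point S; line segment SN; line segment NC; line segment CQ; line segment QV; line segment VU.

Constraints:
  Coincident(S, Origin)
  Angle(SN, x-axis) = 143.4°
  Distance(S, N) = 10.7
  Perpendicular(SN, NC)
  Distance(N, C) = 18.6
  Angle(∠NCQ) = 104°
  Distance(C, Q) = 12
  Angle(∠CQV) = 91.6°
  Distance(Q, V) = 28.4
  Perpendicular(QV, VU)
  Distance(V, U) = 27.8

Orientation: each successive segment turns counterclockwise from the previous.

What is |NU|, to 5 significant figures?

15.290

S is at the origin; SN runs at 143.4° with length 10.7, so N = (-8.5901, 6.3796). SN is perpendicular to NC, so NC runs at -126.60°; with |NC| = 18.6, C = (-19.680, -8.5528). ∠NCQ = 104.0° gives CQ at -50.600° from the x-axis; with |CQ| = 12.0, Q = (-12.063, -17.826). ∠CQV = 91.6° gives QV at 37.800° from the x-axis; with |QV| = 28.4, V = (10.377, -0.41904). QV is perpendicular to VU, so VU runs at 127.80°; with |VU| = 27.8, U = (-6.6616, 21.547). Then |NU| = |U − N| = 15.290.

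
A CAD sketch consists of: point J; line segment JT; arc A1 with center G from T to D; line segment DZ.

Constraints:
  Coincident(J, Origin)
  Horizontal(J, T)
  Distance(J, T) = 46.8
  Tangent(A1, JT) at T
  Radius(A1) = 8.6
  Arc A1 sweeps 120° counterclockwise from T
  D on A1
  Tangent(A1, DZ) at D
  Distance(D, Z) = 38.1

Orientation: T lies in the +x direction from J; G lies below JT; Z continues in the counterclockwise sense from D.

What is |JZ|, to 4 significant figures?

74.28

J is at the origin; JT is horizontal with |JT| = 46.8 and T on the +x side, so T = (46.80, 0.000). Since A1 is tangent to JT there, GT ⟂ JT, so G = T + (0, -8.6) = (46.80, -8.600). On A1, T sits at bearing 90° from G; a 120° counterclockwise sweep puts D at bearing 210°, so D = G + 8.6·(cos 210°, sin 210°) = (39.35, -12.90). A1 meets DZ tangentially, so GD is at right angles to DZ, so DZ runs along (−sin 210°, cos 210°); with |DZ| = 38.1, Z = (58.40, -45.90). Then |JZ| = |Z − J| = 74.28.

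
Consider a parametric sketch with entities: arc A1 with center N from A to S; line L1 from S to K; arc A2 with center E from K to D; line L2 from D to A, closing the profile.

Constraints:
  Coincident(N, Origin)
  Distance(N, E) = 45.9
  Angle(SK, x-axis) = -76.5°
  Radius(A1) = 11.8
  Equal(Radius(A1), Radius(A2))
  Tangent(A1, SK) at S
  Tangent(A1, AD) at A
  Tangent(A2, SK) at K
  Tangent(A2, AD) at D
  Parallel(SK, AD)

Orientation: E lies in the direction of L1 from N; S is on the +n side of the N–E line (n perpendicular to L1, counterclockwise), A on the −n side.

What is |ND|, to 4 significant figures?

47.39

The slot axis is L1's direction at -76.5°, so u = (cos -76.5°, sin -76.5°) = (0.2334, -0.9724) and n = (−sin -76.5°, cos -76.5°) = (0.9724, 0.2334). N is at the origin and E lies 45.9 along u from N, so E = 45.9·u = (10.72, -44.63). Tangency of A1 to both parallel lines with radius 11.8 puts S and A at N ± 11.8·n: S = (11.47, 2.755), A = (-11.47, -2.755). Equal radii place K and D the same way about E: K = E + 11.8·n = (22.19, -41.88), D = E − 11.8·n = (-0.7588, -47.39). Then |ND| = |D − N| = 47.39.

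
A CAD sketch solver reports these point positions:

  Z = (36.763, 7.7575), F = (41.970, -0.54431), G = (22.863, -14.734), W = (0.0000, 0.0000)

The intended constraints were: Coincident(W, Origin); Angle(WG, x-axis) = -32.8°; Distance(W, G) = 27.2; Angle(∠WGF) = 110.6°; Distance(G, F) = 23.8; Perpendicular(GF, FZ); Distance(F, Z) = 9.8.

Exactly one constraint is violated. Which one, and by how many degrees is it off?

Perpendicular(GF, FZ) — off by 4.50°.

W = (0.00, 0.00) ✓; WG at -32.80° ✓; |WG| = 27.20 ✓; ∠WGF = 110.6° ✓; |GF| = 23.80 ✓; ∠(GF, FZ) = 85.50° ✗; |FZ| = 9.800 ✓.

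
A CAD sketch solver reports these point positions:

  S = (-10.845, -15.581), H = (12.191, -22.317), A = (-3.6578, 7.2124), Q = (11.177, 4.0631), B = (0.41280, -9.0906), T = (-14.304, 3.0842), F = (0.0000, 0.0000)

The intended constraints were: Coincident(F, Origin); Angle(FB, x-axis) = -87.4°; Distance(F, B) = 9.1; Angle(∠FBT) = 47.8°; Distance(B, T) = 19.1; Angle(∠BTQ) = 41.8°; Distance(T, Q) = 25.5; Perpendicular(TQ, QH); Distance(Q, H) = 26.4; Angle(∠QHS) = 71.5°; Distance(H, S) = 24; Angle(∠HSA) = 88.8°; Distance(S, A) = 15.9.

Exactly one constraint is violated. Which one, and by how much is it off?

Distance(S, A) = 15.9 — off by 8.00.

F = (0.00, 0.00) ✓; FB at -87.40° ✓; |FB| = 9.100 ✓; ∠FBT = 47.80° ✓; |BT| = 19.10 ✓; ∠BTQ = 41.80° ✓; |TQ| = 25.50 ✓; ∠(TQ, QH) = 90.00° ✓; |QH| = 26.40 ✓; ∠QHS = 71.50° ✓; |HS| = 24.00 ✓; ∠HSA = 88.80° ✓; |SA| = 23.90 ✗.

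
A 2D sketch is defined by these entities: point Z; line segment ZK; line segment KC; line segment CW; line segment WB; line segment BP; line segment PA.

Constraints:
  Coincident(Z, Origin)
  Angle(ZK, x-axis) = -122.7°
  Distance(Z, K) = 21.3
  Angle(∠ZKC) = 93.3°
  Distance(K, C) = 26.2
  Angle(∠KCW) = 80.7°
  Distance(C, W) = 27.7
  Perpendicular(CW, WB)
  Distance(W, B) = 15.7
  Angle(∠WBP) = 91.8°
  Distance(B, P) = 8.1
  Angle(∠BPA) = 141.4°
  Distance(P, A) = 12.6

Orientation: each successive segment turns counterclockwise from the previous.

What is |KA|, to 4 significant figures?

18.23

∠WBP = 91.8° gives BP at -118.5° from the x-axis; with |BP| = 8.1, P = (4.244, -8.642). ∠BPA = 141.4° gives PA at -79.90° from the x-axis; with |PA| = 12.6, A = (6.454, -21.05). Then |KA| = |A − K| = 18.23.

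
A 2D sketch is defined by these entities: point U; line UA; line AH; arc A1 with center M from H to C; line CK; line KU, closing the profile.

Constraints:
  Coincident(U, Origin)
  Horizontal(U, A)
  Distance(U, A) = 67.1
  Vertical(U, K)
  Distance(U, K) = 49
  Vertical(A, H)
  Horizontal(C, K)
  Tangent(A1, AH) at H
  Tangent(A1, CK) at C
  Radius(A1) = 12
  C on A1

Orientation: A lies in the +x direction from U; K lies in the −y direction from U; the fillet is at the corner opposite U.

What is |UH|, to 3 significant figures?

76.6

The virtual corner opposite U is at (67.1, -49.0). Tangency of A1 to AH means the radius MH is perpendicular to AH and the tangent condition forces MC to be normal to CK, with radius 12.0, so the center M sits 12.0 in from both sides at M = (55.1, -37.0). That places the tangent points at H = (67.1, -37.0) on AH and C = (55.1, -49.0) on CK. Then |UH| = |H − U| = 76.6.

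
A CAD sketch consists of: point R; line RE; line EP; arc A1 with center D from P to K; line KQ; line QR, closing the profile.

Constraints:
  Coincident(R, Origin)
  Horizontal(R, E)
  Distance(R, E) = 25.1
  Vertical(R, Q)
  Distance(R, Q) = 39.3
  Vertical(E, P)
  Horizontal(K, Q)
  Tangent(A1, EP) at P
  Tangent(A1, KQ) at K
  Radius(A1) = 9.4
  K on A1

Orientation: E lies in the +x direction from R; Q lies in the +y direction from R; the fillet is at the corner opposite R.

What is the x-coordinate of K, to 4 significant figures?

15.70

R is at the origin; RE is horizontal with |RE| = 25.1 and E on the +x side, so E = (25.10, 0.000). RQ is vertical with |RQ| = 39.3 and Q on the +y side, so Q = (0.000, 39.30). The virtual corner opposite R is at (25.10, 39.30). The tangent condition forces DP to be normal to EP and since A1 is tangent to KQ there, DK ⟂ KQ, with radius 9.4, so the center D sits 9.4 in from both sides at D = (15.70, 29.90). That places the tangent points at P = (25.10, 29.90) on EP and K = (15.70, 39.30) on KQ. So K.x = 15.70.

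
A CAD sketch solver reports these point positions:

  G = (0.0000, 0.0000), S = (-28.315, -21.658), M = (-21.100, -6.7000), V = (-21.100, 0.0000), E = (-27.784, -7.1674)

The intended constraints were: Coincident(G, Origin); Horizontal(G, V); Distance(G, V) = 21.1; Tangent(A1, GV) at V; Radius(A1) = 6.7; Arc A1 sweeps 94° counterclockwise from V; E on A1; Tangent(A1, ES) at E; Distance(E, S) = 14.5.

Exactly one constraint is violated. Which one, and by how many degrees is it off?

Tangent(A1, ES) at E — off by 6.10°.

G = (0.00, 0.00) ✓; G.y = 0.00, V.y = 0.00 ✓; |GV| = 21.10 ✓; ∠(MV, VG) = 90.00° ✓; |MV| = 6.700 ✓; bearing(M→E) − bearing(M→V) = 94.00° ✓; |ME| = 6.700 ✓; ∠(ME, ES) = 96.10° ✗; |ES| = 14.50 ✓.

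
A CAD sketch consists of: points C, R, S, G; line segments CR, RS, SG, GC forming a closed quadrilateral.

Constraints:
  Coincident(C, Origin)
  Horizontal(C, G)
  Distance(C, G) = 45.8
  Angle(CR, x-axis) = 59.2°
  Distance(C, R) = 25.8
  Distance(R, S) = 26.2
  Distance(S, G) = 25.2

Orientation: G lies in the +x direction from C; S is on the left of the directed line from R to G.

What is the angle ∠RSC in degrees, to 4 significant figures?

26.97°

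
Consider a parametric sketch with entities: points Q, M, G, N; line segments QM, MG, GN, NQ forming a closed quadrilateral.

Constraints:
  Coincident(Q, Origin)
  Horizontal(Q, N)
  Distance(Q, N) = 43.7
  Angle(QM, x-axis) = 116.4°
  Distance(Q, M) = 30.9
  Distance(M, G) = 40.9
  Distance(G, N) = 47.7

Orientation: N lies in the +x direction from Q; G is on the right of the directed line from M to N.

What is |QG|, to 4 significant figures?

11.94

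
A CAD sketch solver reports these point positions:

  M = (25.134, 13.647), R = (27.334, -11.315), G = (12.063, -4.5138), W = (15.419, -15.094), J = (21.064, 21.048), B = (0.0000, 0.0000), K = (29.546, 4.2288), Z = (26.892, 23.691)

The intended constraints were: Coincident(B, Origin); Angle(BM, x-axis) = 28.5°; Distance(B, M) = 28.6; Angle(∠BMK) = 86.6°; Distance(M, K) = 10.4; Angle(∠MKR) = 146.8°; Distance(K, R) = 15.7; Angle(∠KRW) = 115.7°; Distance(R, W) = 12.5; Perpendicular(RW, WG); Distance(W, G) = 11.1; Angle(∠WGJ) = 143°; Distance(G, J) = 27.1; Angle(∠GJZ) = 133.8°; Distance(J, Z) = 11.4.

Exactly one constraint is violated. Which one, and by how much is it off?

Distance(J, Z) = 11.4 — off by 5.00.

B = (0.00, 0.00) ✓; BM at 28.50° ✓; |BM| = 28.60 ✓; ∠BMK = 86.60° ✓; |MK| = 10.40 ✓; ∠MKR = 146.8° ✓; |KR| = 15.70 ✓; ∠KRW = 115.7° ✓; |RW| = 12.50 ✓; ∠(RW, WG) = 90.00° ✓; |WG| = 11.10 ✓; ∠WGJ = 143.0° ✓; |GJ| = 27.10 ✓; ∠GJZ = 133.8° ✓; |JZ| = 6.399 ✗.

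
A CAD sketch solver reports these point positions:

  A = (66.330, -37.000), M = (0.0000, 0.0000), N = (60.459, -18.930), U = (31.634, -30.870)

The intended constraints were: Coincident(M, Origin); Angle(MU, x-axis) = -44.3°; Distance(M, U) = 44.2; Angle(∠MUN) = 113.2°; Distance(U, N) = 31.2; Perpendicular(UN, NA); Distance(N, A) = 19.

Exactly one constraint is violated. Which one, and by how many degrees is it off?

Perpendicular(UN, NA) — off by 4.50°.

M = (0.00, 0.00) ✓; MU at -44.30° ✓; |MU| = 44.20 ✓; ∠MUN = 113.2° ✓; |UN| = 31.20 ✓; ∠(UN, NA) = 94.50° ✗; |NA| = 19.00 ✓.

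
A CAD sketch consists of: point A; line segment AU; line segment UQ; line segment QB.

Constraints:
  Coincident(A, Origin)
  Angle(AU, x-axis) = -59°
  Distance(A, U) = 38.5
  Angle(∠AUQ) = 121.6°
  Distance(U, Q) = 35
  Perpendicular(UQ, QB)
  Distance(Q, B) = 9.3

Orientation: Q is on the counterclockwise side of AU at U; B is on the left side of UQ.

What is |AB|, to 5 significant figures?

59.966

A is at the origin; AU runs at -59.0° with length 38.5, so U = 38.5·(cos -59.0°, sin -59.0°) = (19.829, -33.001). ∠AUQ = 121.6°, so UQ runs at -59.0° + (180° − 121.6°) = -0.60000° from the x-axis; with |UQ| = 35.0, Q = U + 35.0·(cos -0.60000°, sin -0.60000°) = (54.827, -33.367). UQ is perpendicular to QB; with |QB| = 9.3 on the left of UQ, B = Q + 9.3·(0.010472, 0.99995) = (54.924, -24.068). Then |AB| = |B − A| = 59.966.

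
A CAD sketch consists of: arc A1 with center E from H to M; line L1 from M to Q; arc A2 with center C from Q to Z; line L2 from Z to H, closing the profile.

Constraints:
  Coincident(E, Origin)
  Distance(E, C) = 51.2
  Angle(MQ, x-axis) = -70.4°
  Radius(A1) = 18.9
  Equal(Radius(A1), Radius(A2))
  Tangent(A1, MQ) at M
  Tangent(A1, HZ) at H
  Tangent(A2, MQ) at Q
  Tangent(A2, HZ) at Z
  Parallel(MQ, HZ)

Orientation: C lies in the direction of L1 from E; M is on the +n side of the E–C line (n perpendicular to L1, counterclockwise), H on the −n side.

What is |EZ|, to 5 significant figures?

54.577

The slot axis is L1's direction at -70.4°, so u = (cos -70.4°, sin -70.4°) = (0.33545, -0.94206) and n = (−sin -70.4°, cos -70.4°) = (0.94206, 0.33545). E is at the origin and C lies 51.2 along u from E, so C = 51.2·u = (17.175, -48.233). Tangency of A1 to both parallel lines with radius 18.9 puts M and H at E ± 18.9·n: M = (17.805, 6.3400), H = (-17.805, -6.3400). Equal radii place Q and Z the same way about C: Q = C + 18.9·n = (34.980, -41.893), Z = C − 18.9·n = (-0.62977, -54.573). Then |EZ| = |Z − E| = 54.577.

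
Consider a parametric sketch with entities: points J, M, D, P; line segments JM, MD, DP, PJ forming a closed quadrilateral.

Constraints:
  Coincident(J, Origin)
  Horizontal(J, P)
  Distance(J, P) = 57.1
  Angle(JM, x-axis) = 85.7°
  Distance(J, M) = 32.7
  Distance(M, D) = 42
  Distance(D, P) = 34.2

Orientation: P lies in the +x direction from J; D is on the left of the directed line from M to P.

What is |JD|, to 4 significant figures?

54.63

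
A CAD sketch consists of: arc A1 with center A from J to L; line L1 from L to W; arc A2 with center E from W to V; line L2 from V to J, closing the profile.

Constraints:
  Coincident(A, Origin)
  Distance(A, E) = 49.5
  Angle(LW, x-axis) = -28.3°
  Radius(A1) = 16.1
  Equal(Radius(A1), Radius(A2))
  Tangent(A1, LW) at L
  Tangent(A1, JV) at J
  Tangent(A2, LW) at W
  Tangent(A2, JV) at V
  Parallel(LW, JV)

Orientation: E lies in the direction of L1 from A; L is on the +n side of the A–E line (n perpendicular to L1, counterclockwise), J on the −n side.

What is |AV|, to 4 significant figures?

52.05

The slot axis is L1's direction at -28.3°, so u = (cos -28.3°, sin -28.3°) = (0.8805, -0.4741) and n = (−sin -28.3°, cos -28.3°) = (0.4741, 0.8805). A is at the origin and E lies 49.5 along u from A, so E = 49.5·u = (43.58, -23.47). Tangency of A1 to both parallel lines with radius 16.1 puts L and J at A ± 16.1·n: L = (7.633, 14.18), J = (-7.633, -14.18). Equal radii place W and V the same way about E: W = E + 16.1·n = (51.22, -9.292), V = E − 16.1·n = (35.95, -37.64). Then |AV| = |V − A| = 52.05.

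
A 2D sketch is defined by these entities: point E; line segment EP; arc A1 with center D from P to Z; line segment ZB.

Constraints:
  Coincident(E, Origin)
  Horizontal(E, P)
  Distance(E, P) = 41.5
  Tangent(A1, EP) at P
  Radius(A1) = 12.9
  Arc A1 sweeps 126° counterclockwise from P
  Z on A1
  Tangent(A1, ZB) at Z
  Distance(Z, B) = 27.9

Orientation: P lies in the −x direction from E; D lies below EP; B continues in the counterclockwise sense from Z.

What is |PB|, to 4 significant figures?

43.46

E is at the origin; EP is horizontal with |EP| = 41.5 and P on the −x side, so P = (-41.50, 0.000). The tangent condition forces DP to be normal to EP, so D = P + (0, -12.9) = (-41.50, -12.90). On A1, P sits at bearing 90° from D; a 126° counterclockwise sweep puts Z at bearing 216°, so Z = D + 12.9·(cos 216°, sin 216°) = (-51.94, -20.48). A1 meets ZB tangentially, so DZ is at right angles to ZB, so ZB runs along (−sin 216°, cos 216°); with |ZB| = 27.9, B = (-35.54, -43.05). Then |PB| = |B − P| = 43.46.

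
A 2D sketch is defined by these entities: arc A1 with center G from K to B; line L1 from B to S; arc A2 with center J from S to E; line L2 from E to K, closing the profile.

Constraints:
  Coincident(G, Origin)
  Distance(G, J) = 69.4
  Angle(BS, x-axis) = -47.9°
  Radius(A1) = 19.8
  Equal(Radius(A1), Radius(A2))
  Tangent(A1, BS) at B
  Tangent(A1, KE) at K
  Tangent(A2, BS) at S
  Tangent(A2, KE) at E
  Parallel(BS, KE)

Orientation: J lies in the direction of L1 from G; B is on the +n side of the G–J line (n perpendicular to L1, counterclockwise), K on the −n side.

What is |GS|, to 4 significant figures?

72.17

The slot axis is L1's direction at -47.9°, so u = (cos -47.9°, sin -47.9°) = (0.6704, -0.7420) and n = (−sin -47.9°, cos -47.9°) = (0.7420, 0.6704). G is at the origin and J lies 69.4 along u from G, so J = 69.4·u = (46.53, -51.49). Tangency of A1 to both parallel lines with radius 19.8 puts B and K at G ± 19.8·n: B = (14.69, 13.27), K = (-14.69, -13.27). Equal radii place S and E the same way about J: S = J + 19.8·n = (61.22, -38.22), E = J − 19.8·n = (31.84, -64.77). Then |GS| = |S − G| = 72.17.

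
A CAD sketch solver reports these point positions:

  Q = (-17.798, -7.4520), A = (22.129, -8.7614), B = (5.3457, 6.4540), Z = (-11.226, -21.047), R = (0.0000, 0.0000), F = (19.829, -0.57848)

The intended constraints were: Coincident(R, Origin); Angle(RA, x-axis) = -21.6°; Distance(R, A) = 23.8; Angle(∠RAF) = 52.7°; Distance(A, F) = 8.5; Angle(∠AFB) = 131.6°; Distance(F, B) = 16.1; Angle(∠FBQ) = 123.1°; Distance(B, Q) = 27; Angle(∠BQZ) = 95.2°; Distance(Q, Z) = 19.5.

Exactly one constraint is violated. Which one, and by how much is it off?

Distance(Q, Z) = 19.5 — off by 4.40.

R = (0.00, 0.00) ✓; RA at -21.60° ✓; |RA| = 23.80 ✓; ∠RAF = 52.70° ✓; |AF| = 8.500 ✓; ∠AFB = 131.6° ✓; |FB| = 16.10 ✓; ∠FBQ = 123.1° ✓; |BQ| = 27.00 ✓; ∠BQZ = 95.20° ✓; |QZ| = 15.10 ✗.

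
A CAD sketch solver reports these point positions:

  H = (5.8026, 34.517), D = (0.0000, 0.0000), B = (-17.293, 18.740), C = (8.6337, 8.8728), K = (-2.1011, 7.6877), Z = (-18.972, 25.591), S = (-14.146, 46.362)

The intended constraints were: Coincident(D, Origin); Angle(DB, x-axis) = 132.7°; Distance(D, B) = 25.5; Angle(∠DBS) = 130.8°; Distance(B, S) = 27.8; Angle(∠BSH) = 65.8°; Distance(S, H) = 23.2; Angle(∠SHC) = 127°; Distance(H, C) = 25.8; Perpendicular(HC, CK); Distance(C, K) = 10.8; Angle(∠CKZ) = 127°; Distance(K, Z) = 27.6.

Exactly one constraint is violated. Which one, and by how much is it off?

Distance(K, Z) = 27.6 — off by 3.00.

D = (0.00, 0.00) ✓; DB at 132.7° ✓; |DB| = 25.50 ✓; ∠DBS = 130.8° ✓; |BS| = 27.80 ✓; ∠BSH = 65.80° ✓; |SH| = 23.20 ✓; ∠SHC = 127.0° ✓; |HC| = 25.80 ✓; ∠(HC, CK) = 90.00° ✓; |CK| = 10.80 ✓; ∠CKZ = 127.0° ✓; |KZ| = 24.60 ✗.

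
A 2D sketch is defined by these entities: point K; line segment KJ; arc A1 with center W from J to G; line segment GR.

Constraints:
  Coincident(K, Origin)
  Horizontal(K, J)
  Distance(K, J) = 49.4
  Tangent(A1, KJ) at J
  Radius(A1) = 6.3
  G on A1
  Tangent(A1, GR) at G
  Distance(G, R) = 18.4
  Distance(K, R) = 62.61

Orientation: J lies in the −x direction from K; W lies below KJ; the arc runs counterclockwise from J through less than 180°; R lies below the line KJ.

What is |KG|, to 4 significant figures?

55.93

Checks: |WJ| = 6.300 ✓; |WG| = 6.300 ✓; ∠(WG, GR) = 90.00° ✓; |GR| = 18.40 ✓; |KR| = 62.61 ✓.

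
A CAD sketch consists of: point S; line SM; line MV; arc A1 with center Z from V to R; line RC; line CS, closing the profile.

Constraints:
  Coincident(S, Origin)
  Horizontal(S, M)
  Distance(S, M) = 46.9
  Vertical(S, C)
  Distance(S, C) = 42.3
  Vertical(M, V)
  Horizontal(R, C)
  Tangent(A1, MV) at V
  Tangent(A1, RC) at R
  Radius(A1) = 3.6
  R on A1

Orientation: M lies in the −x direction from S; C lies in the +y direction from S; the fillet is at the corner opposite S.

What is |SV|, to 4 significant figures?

60.81

S is at the origin; SM is horizontal with |SM| = 46.9 and M on the −x side, so M = (-46.90, 0.000). S and C share the same x with |SC| = 42.3 and C on the +y side, so C = (0.000, 42.30). The virtual corner opposite S is at (-46.90, 42.30). A1 meets MV tangentially, so ZV is at right angles to MV and the tangent condition forces ZR to be normal to RC, with radius 3.6, so the center Z sits 3.6 in from both sides at Z = (-43.30, 38.70). That places the tangent points at V = (-46.90, 38.70) on MV and R = (-43.30, 42.30) on RC. Then |SV| = |V − S| = 60.81.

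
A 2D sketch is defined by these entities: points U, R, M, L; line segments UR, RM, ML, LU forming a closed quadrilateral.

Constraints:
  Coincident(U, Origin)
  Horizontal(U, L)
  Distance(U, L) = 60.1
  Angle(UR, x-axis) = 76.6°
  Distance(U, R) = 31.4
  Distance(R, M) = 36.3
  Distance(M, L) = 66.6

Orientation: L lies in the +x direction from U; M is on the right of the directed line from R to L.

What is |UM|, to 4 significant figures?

7.124

U is at the origin; UL is horizontal with |UL| = 60.1 and L in +x, so L = (60.1, 0). UR runs at 76.6° with |UR| = 31.4, so R = (7.277, 30.55). M is determined by |RM| = 36.3 and |ML| = 66.6 together: it lies at the intersection of circle(R, 36.3) and circle(L, 66.6). With |RL| = 61.02, the foot of the radical line on RL is 4.961 from R and the perpendicular offset is √(36.3² − 4.961²) = 35.96. Taking the right-of-RL solution: M = (-6.429, -3.068).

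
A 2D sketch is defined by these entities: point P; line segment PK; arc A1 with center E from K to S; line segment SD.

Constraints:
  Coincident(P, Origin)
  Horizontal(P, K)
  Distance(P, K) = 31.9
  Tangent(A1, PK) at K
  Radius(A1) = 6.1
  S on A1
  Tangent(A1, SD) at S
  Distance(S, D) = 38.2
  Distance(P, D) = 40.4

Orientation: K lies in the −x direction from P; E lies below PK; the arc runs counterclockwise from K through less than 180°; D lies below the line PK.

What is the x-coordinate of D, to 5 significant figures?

-11.240

P is at the origin; PK is horizontal with |PK| = 31.9 and K on the −x side, so K = (-31.900, 0.0000). Tangency of A1 to PK means the radius EK is perpendicular to PK, so E = K + (0, -6.1) = (-31.900, -6.1000). Since ES ⟂ SD (tangency), |ED| = √(6.1² + 38.2²) = 38.684 regardless of where S sits on A1. So D lies on both circle(P, 40.4) and circle(E, 38.684); the below-PK intersection is D = (-11.240, -38.805). S is the foot of the tangent from D: S = (-36.479, -10.130).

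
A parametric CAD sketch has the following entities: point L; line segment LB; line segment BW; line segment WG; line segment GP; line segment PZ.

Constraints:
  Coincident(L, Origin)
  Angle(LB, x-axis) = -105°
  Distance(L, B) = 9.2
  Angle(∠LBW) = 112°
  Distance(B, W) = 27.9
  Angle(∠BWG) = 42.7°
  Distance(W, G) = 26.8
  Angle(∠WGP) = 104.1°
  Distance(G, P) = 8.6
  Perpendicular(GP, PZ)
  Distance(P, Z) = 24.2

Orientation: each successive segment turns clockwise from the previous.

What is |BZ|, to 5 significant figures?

15.791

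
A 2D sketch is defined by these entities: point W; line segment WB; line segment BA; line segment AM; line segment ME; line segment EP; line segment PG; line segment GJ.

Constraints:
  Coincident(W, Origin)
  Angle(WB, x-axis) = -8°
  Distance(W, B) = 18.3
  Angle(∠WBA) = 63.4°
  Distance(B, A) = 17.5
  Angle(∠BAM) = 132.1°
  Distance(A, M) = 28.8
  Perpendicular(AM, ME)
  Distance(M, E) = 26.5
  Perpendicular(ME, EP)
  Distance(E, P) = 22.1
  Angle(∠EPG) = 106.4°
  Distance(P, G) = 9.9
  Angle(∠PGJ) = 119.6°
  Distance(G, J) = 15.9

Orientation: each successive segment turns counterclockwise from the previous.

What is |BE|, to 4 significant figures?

42.73

W is at the origin; WB runs at -8.0° with length 18.3, so B = (18.12, -2.547). ∠WBA = 63.4° gives BA at 108.6° from the x-axis; with |BA| = 17.5, A = (12.54, 14.04). ∠BAM = 132.1° gives AM at 156.5° from the x-axis; with |AM| = 28.8, M = (-13.87, 25.52). The perpendicularity gives ME at right angles to AM, so ME runs at -113.5°; with |ME| = 26.5, E = (-24.44, 1.221). Then |BE| = |E − B| = 42.73.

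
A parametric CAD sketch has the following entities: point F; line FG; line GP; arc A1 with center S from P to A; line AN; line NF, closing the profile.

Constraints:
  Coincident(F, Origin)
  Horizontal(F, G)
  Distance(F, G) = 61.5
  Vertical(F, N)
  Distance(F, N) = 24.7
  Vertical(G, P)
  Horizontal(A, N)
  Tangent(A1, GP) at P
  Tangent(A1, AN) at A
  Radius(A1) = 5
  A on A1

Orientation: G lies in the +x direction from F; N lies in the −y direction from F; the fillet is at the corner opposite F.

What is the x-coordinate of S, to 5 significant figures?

56.500

F is at the origin; FG is horizontal with |FG| = 61.5 and G on the +x side, so G = (61.500, 0.0000). FN is vertical with |FN| = 24.7 and N on the −y side, so N = (0.0000, -24.700). The virtual corner opposite F is at (61.500, -24.700). Tangency of A1 to GP means the radius SP is perpendicular to GP and since A1 is tangent to AN there, SA ⟂ AN, with radius 5.0, so the center S sits 5.0 in from both sides at S = (56.500, -19.700). So S.x = 56.500.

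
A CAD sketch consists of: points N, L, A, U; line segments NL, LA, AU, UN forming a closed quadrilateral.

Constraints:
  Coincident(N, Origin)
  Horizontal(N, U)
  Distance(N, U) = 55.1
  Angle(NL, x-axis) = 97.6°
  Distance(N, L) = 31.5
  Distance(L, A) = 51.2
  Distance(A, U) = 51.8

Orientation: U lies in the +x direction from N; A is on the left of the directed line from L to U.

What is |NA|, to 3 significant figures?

66.5

Checks: NL at 97.60° ✓; |LA| = 51.20 ✓; |AU| = 51.80 ✓.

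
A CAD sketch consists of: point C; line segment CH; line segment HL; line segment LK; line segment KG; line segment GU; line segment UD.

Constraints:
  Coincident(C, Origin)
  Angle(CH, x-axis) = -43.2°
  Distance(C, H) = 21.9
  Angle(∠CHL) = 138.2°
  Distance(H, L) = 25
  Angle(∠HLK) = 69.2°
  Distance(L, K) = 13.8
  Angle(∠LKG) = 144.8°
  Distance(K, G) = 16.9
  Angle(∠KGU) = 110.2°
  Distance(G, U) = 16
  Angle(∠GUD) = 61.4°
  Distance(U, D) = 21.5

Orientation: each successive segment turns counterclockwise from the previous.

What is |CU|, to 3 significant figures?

9.57

C is at the origin; CH runs at -43.2° with length 21.9, so H = (16.0, -15.0). ∠CHL = 138.2° gives HL at -1.40° from the x-axis; with |HL| = 25.0, L = (41.0, -15.6). ∠HLK = 69.2° gives LK at 109° from the x-axis; with |LK| = 13.8, K = (36.4, -2.59). ∠LKG = 144.8° gives KG at 145° from the x-axis; with |KG| = 16.9, G = (22.6, 7.20). ∠KGU = 110.2° gives GU at -146° from the x-axis; with |GU| = 16.0, U = (9.40, -1.84). Then |CU| = |U − C| = 9.57.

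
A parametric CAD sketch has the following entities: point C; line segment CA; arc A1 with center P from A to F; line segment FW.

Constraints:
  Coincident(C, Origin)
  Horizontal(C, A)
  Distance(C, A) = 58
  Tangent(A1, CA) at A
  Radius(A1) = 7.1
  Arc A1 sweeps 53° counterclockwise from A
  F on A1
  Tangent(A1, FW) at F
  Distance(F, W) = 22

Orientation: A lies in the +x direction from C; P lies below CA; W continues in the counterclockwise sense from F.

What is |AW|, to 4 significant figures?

27.81

On A1, A sits at bearing 90° from P; a 53° counterclockwise sweep puts F at bearing 143°, so F = P + 7.1·(cos 143°, sin 143°) = (52.33, -2.827). A1 meets FW tangentially, so PF is at right angles to FW, so FW runs along (−sin 143°, cos 143°); with |FW| = 22.0, W = (39.09, -20.40). Then |AW| = |W − A| = 27.81.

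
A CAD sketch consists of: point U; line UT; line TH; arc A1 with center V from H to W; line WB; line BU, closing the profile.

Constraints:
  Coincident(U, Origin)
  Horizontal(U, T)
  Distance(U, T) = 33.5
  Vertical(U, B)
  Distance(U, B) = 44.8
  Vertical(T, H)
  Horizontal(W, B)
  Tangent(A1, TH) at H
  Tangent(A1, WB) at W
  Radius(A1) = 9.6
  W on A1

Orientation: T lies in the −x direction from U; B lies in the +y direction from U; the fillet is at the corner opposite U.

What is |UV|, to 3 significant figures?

42.5

U is at the origin; UT is horizontal with |UT| = 33.5 and T on the −x side, so T = (-33.5, 0.00). UB is vertical with |UB| = 44.8 and B on the +y side, so B = (0.00, 44.8). The virtual corner opposite U is at (-33.5, 44.8). Tangency of A1 to TH means the radius VH is perpendicular to TH and since A1 is tangent to WB there, VW ⟂ WB, with radius 9.6, so the center V sits 9.6 in from both sides at V = (-23.9, 35.2). Then |UV| = |V − U| = 42.5.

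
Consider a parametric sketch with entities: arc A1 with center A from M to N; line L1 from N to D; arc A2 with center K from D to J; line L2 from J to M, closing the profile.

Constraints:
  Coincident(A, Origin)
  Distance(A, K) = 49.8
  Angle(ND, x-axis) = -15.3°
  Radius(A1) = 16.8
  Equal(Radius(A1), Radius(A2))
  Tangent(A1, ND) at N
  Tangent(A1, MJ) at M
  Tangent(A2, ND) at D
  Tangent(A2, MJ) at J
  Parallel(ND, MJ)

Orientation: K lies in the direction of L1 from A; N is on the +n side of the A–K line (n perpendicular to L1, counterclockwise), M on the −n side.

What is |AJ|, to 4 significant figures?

52.56

The slot axis is L1's direction at -15.3°, so u = (cos -15.3°, sin -15.3°) = (0.9646, -0.2639) and n = (−sin -15.3°, cos -15.3°) = (0.2639, 0.9646). A is at the origin and K lies 49.8 along u from A, so K = 49.8·u = (48.03, -13.14). Tangency of A1 to both parallel lines with radius 16.8 puts N and M at A ± 16.8·n: N = (4.433, 16.20), M = (-4.433, -16.20). Equal radii place D and J the same way about K: D = K + 16.8·n = (52.47, 3.064), J = K − 16.8·n = (43.60, -29.35). Then |AJ| = |J − A| = 52.56.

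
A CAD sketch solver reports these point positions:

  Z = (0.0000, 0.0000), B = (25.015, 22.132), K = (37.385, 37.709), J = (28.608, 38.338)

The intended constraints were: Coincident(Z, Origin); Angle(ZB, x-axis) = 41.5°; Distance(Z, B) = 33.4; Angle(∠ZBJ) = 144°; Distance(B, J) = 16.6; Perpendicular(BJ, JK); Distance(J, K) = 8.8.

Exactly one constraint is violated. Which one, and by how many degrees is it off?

Perpendicular(BJ, JK) — off by 8.40°.

Z = (0.00, 0.00) ✓; ZB at 41.50° ✓; |ZB| = 33.40 ✓; ∠ZBJ = 144.0° ✓; |BJ| = 16.60 ✓; ∠(BJ, JK) = 81.60° ✗; |JK| = 8.800 ✓.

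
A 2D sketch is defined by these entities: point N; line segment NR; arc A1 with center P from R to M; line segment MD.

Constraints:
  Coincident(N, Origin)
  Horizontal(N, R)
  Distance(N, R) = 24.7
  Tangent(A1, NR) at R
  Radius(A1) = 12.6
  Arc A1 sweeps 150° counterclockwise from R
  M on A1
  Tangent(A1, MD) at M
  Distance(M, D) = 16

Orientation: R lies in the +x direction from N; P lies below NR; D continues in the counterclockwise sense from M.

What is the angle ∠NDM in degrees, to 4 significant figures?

14.33°

On A1, R sits at bearing 90° from P; a 150° counterclockwise sweep puts M at bearing 240°, so M = P + 12.6·(cos 240°, sin 240°) = (18.40, -23.51). The tangent condition forces PM to be normal to MD, so MD runs along (−sin 240°, cos 240°); with |MD| = 16.0, D = (32.26, -31.51). Then cos ∠NDM = DN·DM / (|DN||DM|), giving 14.33°.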